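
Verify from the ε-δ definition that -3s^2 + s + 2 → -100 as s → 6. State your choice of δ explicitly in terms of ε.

Fix ε > 0. We want δ > 0 such that 0 < |s − 6| < δ implies |(-3s^2 + s + 2) + 100| < ε.
(-3s^2 + s + 2) + 100 = -3s^2 + s + 102 = (s − 6)(-3s - 17).
So |(-3s^2 + s + 2) + 100| = |s − 6|·|-3s - 17|.
Assume first that |s − 6| < 1, so |s| < 7. Then |-3s - 17| ≤ 3·7 + 17 = 38.
Hence |(-3s^2 + s + 2) + 100| ≤ 38|s − 6| < ε provided |s − 6| < ε/38.
Take δ = min(1, ε/38). Then 0 < |s − 6| < δ gives both |s − 6| < 1 and |s − 6| < ε/38, so |(-3s^2 + s + 2) + 100| < ε.

δ = min(1, ε/38)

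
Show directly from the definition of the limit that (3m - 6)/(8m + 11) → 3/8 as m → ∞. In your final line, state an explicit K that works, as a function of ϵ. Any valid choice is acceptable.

K = (81/64)/ϵ

Let ϵ > 0. For m ≥ 1, |(3m - 6)/(8m + 11) − (3/8)| = |-81|/(8(8m + 11)) = 81/(8(8m + 11)).
Since 8m + 11 ≥ 8m for m ≥ 1, this is ≤ 81/(8·8m) = (81/64)/m.
So |(3m - 6)/(8m + 11) − (3/8)| < ϵ whenever m > (81/64)/ϵ.
Take K = (81/64)/ϵ. If m > K then |(3m - 6)/(8m + 11) − (3/8)| ≤ (81/64)/m < ϵ.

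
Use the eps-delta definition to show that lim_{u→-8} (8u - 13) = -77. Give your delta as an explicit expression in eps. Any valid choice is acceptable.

delta = eps/8

Suppose eps > 0. We need delta > 0 so that 0 < |u + 8| < delta implies |(8u - 13) + 77| < eps.
Since (8u - 13) + 77 = 8(u + 8), we have |(8u - 13) + 77| = 8|u + 8|.
Thus it suffices that |u + 8| < eps/8.
Choosing delta = eps/8 gives |(8u - 13) + 77| = 8|u + 8| < eps whenever |u + 8| < delta.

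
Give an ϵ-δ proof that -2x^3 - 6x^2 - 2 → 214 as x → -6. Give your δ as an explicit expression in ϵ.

Suppose ϵ > 0. We want δ > 0 such that 0 < |x + 6| < δ implies |(-2x^3 - 6x^2 - 2) − 214| < ϵ.
(-2x^3 - 6x^2 - 2) − 214 = -2x^3 - 6x^2 - 216 = (x + 6)(-2x^2 + 6x - 36).
So |(-2x^3 - 6x^2 - 2) − 214| = |x + 6|·|-2x^2 + 6x - 36|.
Require δ ≤ 1. Then |x + 6| < 1 gives |x| < 7, and by the triangle inequality |-2x^2 + 6x - 36| ≤ 2·7^2 + 6·7 + 36 = 176.
Hence |(-2x^3 - 6x^2 - 2) − 214| ≤ 176|x + 6| < ϵ provided |x + 6| < ϵ/176.
Take δ = min(1, ϵ/176). Then 0 < |x + 6| < δ gives both |x + 6| < 1 and |x + 6| < ϵ/176, so |(-2x^3 - 6x^2 - 2) − 214| < ϵ.

δ = min(1, ϵ/176)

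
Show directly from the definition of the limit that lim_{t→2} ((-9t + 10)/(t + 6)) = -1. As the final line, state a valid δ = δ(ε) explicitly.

Let ε > 0 be given. We want δ > 0 with 0 < |t − 2| < δ ⇒ |(-9t + 10)/(t + 6) + 1| < ε.
Combining over a common denominator, (-9t + 10)/(t + 6) + 1 = [(-9t + 10)·8 − (-8)·(t + 6)] / [8·(t + 6)] = -64(t − 2) / (8(t + 6)).
So |(-9t + 10)/(t + 6) + 1| = 64|t − 2| / (8·|t + 6|).
Require δ ≤ 4, so |t + 6| ≥ |8| − |t − 2| > 8 − 4 = 4.
Hence |(-9t + 10)/(t + 6) + 1| < 64|t − 2|/(8·4) = 2|t − 2|, which is < ε once |t − 2| < (1/2)ε.
Take δ = min(4, (1/2)ε). Then 0 < |t − 2| < δ forces both bounds, so |(-9t + 10)/(t + 6) + 1| < ε.

δ = min(4, (1/2)ε)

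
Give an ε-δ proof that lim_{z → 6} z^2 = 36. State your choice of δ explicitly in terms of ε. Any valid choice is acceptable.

Fix ε > 0. We seek δ > 0 with 0 < |z − 6| < δ ⇒ |z^2 − 36| < ε.
Factor: z^2 − 36 = (z − 6)(z + 6), so |z^2 − 36| = |z − 6|·|z + 6|.
Restrict δ ≤ 1. Then |z − 6| < 1 gives |z| < 7, so by the triangle inequality |z + 6| ≤ 7 + 6 = 13.
Hence |z^2 − 36| ≤ 13|z − 6|, which is < ε once |z − 6| < ε/13.
Take δ = min(1, ε/13). If 0 < |z − 6| < δ then both bounds hold and |z^2 − 36| ≤ 13|z − 6| < 13·(ε/13) = ε.

δ = min(1, ε/13)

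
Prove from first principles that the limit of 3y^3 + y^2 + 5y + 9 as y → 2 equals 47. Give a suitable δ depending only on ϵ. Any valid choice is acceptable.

δ = min(2, ϵ/95)

Fix ϵ > 0. We want δ > 0 such that 0 < |y − 2| < δ implies |(3y^3 + y^2 + 5y + 9) − 47| < ϵ.
(3y^3 + y^2 + 5y + 9) − 47 = 3y^3 + y^2 + 5y - 38 = (y − 2)(3y^2 + 7y + 19).
So |(3y^3 + y^2 + 5y + 9) − 47| = |y − 2|·|3y^2 + 7y + 19|.
Assume first that |y − 2| < 2, so |y| < 4. Then |3y^2 + 7y + 19| ≤ 3·4^2 + 7·4 + 19 = 95.
Hence |(3y^3 + y^2 + 5y + 9) − 47| ≤ 95|y − 2| < ϵ provided |y − 2| < ϵ/95.
Take δ = min(2, ϵ/95). Then 0 < |y − 2| < δ gives both |y − 2| < 2 and |y − 2| < ϵ/95, so |(3y^3 + y^2 + 5y + 9) − 47| < ϵ.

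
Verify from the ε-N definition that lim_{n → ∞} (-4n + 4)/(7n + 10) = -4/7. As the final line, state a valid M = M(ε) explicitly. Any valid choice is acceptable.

Let ε > 0 be given. For n ≥ 1, |(-4n + 4)/(7n + 10) + 4/7| = |68|/(7(7n + 10)) = 68/(7(7n + 10)).
Since 7n + 10 ≥ 7n for n ≥ 1, this is ≤ 68/(7·7n) = (68/49)/n.
So |(-4n + 4)/(7n + 10) + 4/7| < ε whenever n > (68/49)/ε.
Take M = (68/49)/ε. If n > M then |(-4n + 4)/(7n + 10) + 4/7| ≤ (68/49)/n < ε.

M = (68/49)/ε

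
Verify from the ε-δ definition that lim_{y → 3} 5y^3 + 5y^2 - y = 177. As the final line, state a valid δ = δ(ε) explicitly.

Suppose ε > 0. We want δ > 0 such that 0 < |y − 3| < δ implies |(5y^3 + 5y^2 - y) − 177| < ε.
(5y^3 + 5y^2 - y) − 177 = 5y^3 + 5y^2 - y - 177 = (y − 3)(5y^2 + 20y + 59).
So |(5y^3 + 5y^2 - y) − 177| = |y − 3|·|5y^2 + 20y + 59|.
Require δ ≤ 1. Then |y − 3| < 1 gives |y| < 4, and by the triangle inequality |5y^2 + 20y + 59| ≤ 5·4^2 + 20·4 + 59 = 219.
Hence |(5y^3 + 5y^2 - y) − 177| ≤ 219|y − 3| < ε provided |y − 3| < ε/219.
Choosing δ = min(1, ε/219) ensures both conditions, hence |(5y^3 + 5y^2 - y) − 177| < ε.

δ = min(1, ε/219)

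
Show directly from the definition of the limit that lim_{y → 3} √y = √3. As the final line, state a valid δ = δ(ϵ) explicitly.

Suppose ϵ > 0. We want δ > 0 such that 0 < |y − 3| < δ implies |√y − √3| < ϵ.
Multiplying by the conjugate, |√y − √3| = |y − 3|/(√y + √3).
Restrict δ ≤ 3 so that |y − 3| < 3 forces y > 0, and then √y + √3 > √3.
Hence |√y − √3| < |y − 3|/√3, which is < ϵ once |y − 3| < √3·ϵ.
Take δ = min(3, √3·ϵ). If 0 < |y − 3| < δ then y > 0 and |√y − √3| < |y − 3|/√3 < ϵ.

δ = min(3, √3·ϵ)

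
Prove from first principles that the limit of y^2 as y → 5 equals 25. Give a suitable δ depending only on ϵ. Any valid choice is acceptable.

δ = min(2, ϵ/12)

Let ϵ > 0 be given. We seek δ > 0 with 0 < |y − 5| < δ ⇒ |y^2 − 25| < ϵ.
Factor: y^2 − 25 = (y − 5)(y + 5), so |y^2 − 25| = |y − 5|·|y + 5|.
Impose δ ≤ 2 so that |y| < 7; then |y + 5| ≤ 12.
Hence |y^2 − 25| ≤ 12|y − 5|, which is < ϵ once |y − 5| < ϵ/12.
Take δ = min(2, ϵ/12). If 0 < |y − 5| < δ then both bounds hold and |y^2 − 25| ≤ 12|y − 5| < 12·(ϵ/12) = ϵ.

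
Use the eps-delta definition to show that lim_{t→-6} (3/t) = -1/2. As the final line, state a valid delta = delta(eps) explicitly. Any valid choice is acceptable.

delta = min(3, 6eps)

Let eps > 0. We seek delta > 0 such that 0 < |t + 6| < delta implies |3/t + 1/2| < eps.
|3/t + 1/2| = 3·|-6 − t|/(6·|t|) = 3|t + 6|/(6|t|).
Require delta ≤ 3 so that |t| > 6 − 3 = 3, hence 6|t| > 18.
Then |3/t + 1/2| < 3|t + 6|/18, which is < eps when |t + 6| < 6eps.
Take delta = min(3, 6eps). Then 0 < |t + 6| < delta gives both |t + 6| < 3 and |t + 6| < 6eps, so |3/t + 1/2| < eps.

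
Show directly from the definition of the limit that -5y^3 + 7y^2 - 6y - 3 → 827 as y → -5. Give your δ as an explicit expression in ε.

δ = min(2, ε/635)

Fix ε > 0. We want δ > 0 such that 0 < |y + 5| < δ implies |(-5y^3 + 7y^2 - 6y - 3) − 827| < ε.
(-5y^3 + 7y^2 - 6y - 3) − 827 = -5y^3 + 7y^2 - 6y - 830 = (y + 5)(-5y^2 + 32y - 166).
So |(-5y^3 + 7y^2 - 6y - 3) − 827| = |y + 5|·|-5y^2 + 32y - 166|.
Assume first that |y + 5| < 2, so |y| < 7. Then |-5y^2 + 32y - 166| ≤ 5·7^2 + 32·7 + 166 = 635.
Hence |(-5y^3 + 7y^2 - 6y - 3) − 827| ≤ 635|y + 5| < ε provided |y + 5| < ε/635.
Choosing δ = min(2, ε/635) ensures both conditions, hence |(-5y^3 + 7y^2 - 6y - 3) − 827| < ε.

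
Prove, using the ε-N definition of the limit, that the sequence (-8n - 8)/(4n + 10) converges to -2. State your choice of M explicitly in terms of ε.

M = 3/ε

Suppose ε > 0. For n ≥ 1, |(-8n - 8)/(4n + 10) + 2| = |48|/(4(4n + 10)) = 48/(4(4n + 10)).
Since 4n + 10 ≥ 4n for n ≥ 1, this is ≤ 48/(4·4n) = 3/n.
So |(-8n - 8)/(4n + 10) + 2| < ε whenever n > 3/ε.
Take M = 3/ε. If n > M then |(-8n - 8)/(4n + 10) + 2| ≤ 3/n < ε.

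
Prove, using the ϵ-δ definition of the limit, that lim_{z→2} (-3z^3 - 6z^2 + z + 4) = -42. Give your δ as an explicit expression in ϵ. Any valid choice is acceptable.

Let ϵ > 0 be given. We want δ > 0 such that 0 < |z − 2| < δ implies |(-3z^3 - 6z^2 + z + 4) + 42| < ϵ.
(-3z^3 - 6z^2 + z + 4) + 42 = -3z^3 - 6z^2 + z + 46 = (z − 2)(-3z^2 - 12z - 23).
So |(-3z^3 - 6z^2 + z + 4) + 42| = |z − 2|·|-3z^2 - 12z - 23|.
Assume first that |z − 2| < 1, so |z| < 3. Then |-3z^2 - 12z - 23| ≤ 3·3^2 + 12·3 + 23 = 86.
Hence |(-3z^3 - 6z^2 + z + 4) + 42| ≤ 86|z − 2| < ϵ provided |z − 2| < ϵ/86.
Take δ = min(1, ϵ/86). Then 0 < |z − 2| < δ gives both |z − 2| < 1 and |z − 2| < ϵ/86, so |(-3z^3 - 6z^2 + z + 4) + 42| < ϵ.

δ = min(1, ϵ/86)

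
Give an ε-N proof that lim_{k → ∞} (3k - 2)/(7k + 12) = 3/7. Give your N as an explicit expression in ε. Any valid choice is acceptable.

N = (50/49)/ε

Let ε > 0 be given. For k ≥ 1, |(3k - 2)/(7k + 12) − (3/7)| = |-50|/(7(7k + 12)) = 50/(7(7k + 12)).
Since 7k + 12 ≥ 7k for k ≥ 1, this is ≤ 50/(7·7k) = (50/49)/k.
So |(3k - 2)/(7k + 12) − (3/7)| < ε whenever k > (50/49)/ε.
Take N = (50/49)/ε. If k > N then |(3k - 2)/(7k + 12) − (3/7)| ≤ (50/49)/k < ε.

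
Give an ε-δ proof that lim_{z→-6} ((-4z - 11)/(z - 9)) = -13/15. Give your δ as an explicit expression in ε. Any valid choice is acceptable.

Fix ε > 0. We want δ > 0 with 0 < |z + 6| < δ ⇒ |(-4z - 11)/(z - 9) + 13/15| < ε.
Combining over a common denominator, (-4z - 11)/(z - 9) + 13/15 = [(-4z - 11)·(-15) − 13·(z - 9)] / [(-15)·(z - 9)] = 47(z + 6) / ((-15)(z - 9)).
So |(-4z - 11)/(z - 9) + 13/15| = 47|z + 6| / (15·|z − 9|).
Require δ ≤ 15/2, so |z − 9| ≥ |-15| − |z + 6| > 15 − 15/2 = 15/2.
Hence |(-4z - 11)/(z - 9) + 13/15| < 47|z + 6|/(15·(15/2)) = (94/225)|z + 6|, which is < ε once |z + 6| < (225/94)ε.
Take δ = min(15/2, (225/94)ε). Then 0 < |z + 6| < δ forces both bounds, so |(-4z - 11)/(z - 9) + 13/15| < ε.

δ = min(15/2, (225/94)ε)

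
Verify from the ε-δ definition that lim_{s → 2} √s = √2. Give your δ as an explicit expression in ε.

Suppose ε > 0. We want δ > 0 such that 0 < |s − 2| < δ implies |√s − √2| < ε.
Rationalise: √s − √2 = (s − 2)/(√s + √2), so |√s − √2| = |s − 2|/(√s + √2).
Restrict δ ≤ 2 so that |s − 2| < 2 forces s > 0, and then √s + √2 > √2.
Hence |√s − √2| < |s − 2|/√2, which is < ε once |s − 2| < √2·ε.
Take δ = min(2, √2·ε). If 0 < |s − 2| < δ then s > 0 and |√s − √2| < |s − 2|/√2 < ε.

δ = min(2, √2·ε)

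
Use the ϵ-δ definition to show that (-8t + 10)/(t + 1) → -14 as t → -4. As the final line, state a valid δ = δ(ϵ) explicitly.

Suppose ϵ > 0. We want δ > 0 with 0 < |t + 4| < δ ⇒ |(-8t + 10)/(t + 1) + 14| < ϵ.
Combining over a common denominator, (-8t + 10)/(t + 1) + 14 = [(-8t + 10)·(-3) − 42·(t + 1)] / [(-3)·(t + 1)] = -18(t + 4) / ((-3)(t + 1)).
So |(-8t + 10)/(t + 1) + 14| = 18|t + 4| / (3·|t + 1|).
Restrict δ ≤ 3/2. Then |t + 4| < 3/2 gives |t + 1| = |(t + 4) + (-3)| ≥ 3 − 3/2 = 3/2.
Hence |(-8t + 10)/(t + 1) + 14| < 18|t + 4|/(3·(3/2)) = 4|t + 4|, which is < ϵ once |t + 4| < (1/4)ϵ.
Take δ = min(3/2, (1/4)ϵ). Then 0 < |t + 4| < δ forces both bounds, so |(-8t + 10)/(t + 1) + 14| < ϵ.

δ = min(3/2, (1/4)ϵ)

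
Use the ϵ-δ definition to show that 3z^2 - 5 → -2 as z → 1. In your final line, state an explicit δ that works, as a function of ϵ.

δ = min(2, ϵ/12)

Let ϵ > 0. We want δ > 0 such that 0 < |z − 1| < δ implies |(3z^2 - 5) + 2| < ϵ.
(3z^2 - 5) + 2 = 3z^2 - 3 = (z − 1)(3z + 3).
So |(3z^2 - 5) + 2| = |z − 1|·|3z + 3|.
Require δ ≤ 2. Then |z − 1| < 2 gives |z| < 3, and by the triangle inequality |3z + 3| ≤ 3·3 + 3 = 12.
Hence |(3z^2 - 5) + 2| ≤ 12|z − 1| < ϵ provided |z − 1| < ϵ/12.
Choosing δ = min(2, ϵ/12) ensures both conditions, hence |(3z^2 - 5) + 2| < ϵ.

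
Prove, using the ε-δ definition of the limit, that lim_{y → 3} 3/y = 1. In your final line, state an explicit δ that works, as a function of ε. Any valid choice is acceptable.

Suppose ε > 0. We seek δ > 0 such that 0 < |y − 3| < δ implies |3/y − 1| < ε.
|3/y − 1| = 3·|3 − y|/(3·|y|) = 3|y − 3|/(3|y|).
Require δ ≤ 3/2 so that |y| > 3 − 3/2 = 3/2, hence 3|y| > 9/2.
Then |3/y − 1| < 3|y − 3|/(9/2), which is < ε when |y − 3| < (3/2)ε.
Take δ = min(3/2, (3/2)ε). Then 0 < |y − 3| < δ gives both |y − 3| < 3/2 and |y − 3| < (3/2)ε, so |3/y − 1| < ε.

δ = min(3/2, (3/2)ε)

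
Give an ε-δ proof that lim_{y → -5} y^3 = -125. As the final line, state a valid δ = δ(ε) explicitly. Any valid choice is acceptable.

δ = min(2, ε/109)

Let ε > 0. We seek δ > 0 with 0 < |y + 5| < δ ⇒ |y^3 + 125| < ε.
Factor: y^3 + 125 = (y + 5)(y^2 - 5y + 25), so |y^3 + 125| = |y + 5|·|y^2 - 5y + 25|.
Impose δ ≤ 2 so that |y| < 7; then |y^2 - 5y + 25| ≤ 109.
Hence |y^3 + 125| ≤ 109|y + 5|, which is < ε once |y + 5| < ε/109.
Take δ = min(2, ε/109). If 0 < |y + 5| < δ then both bounds hold and |y^3 + 125| ≤ 109|y + 5| < 109·(ε/109) = ε.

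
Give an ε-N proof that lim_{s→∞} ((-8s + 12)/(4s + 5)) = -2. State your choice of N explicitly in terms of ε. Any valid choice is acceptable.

Let ε > 0 be given. We seek N > 0 such that s > N implies |(-8s + 12)/(4s + 5) + 2| < ε.
(-8s + 12)/(4s + 5) + 2 = (4(-8s + 12) − (-8)(4s + 5)) / (4(4s + 5)) = 88/(4(4s + 5)).
For s > 0 we have 4s + 5 > 4s, so |(-8s + 12)/(4s + 5) + 2| = 88/(4(4s + 5)) < 88/(4·4s) = (11/2)/s.
Thus |(-8s + 12)/(4s + 5) + 2| < ε whenever s > (11/2)/ε.
Take N = (11/2)/ε. If s > N then |(-8s + 12)/(4s + 5) + 2| < (11/2)/s < ε.

N = (11/2)/ε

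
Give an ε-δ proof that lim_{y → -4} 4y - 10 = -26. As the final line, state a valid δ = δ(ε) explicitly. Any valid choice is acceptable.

δ = ε/4

Let ε > 0. We need δ > 0 so that 0 < |y + 4| < δ implies |(4y - 10) + 26| < ε.
Since (4y - 10) + 26 = 4(y + 4), we have |(4y - 10) + 26| = 4|y + 4|.
So 4|y + 4| < ε exactly when |y + 4| < ε/4.
Take δ = ε/4. If 0 < |y + 4| < δ then |(4y - 10) + 26| = 4|y + 4| < 4·(ε/4) = ε.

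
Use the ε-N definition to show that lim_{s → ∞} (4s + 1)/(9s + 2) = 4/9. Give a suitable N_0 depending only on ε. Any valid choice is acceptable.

N_0 = (1/81)/ε

Suppose ε > 0. We seek N_0 > 0 such that s > N_0 implies |(4s + 1)/(9s + 2) − (4/9)| < ε.
(4s + 1)/(9s + 2) − (4/9) = (9(4s + 1) − 4(9s + 2)) / (9(9s + 2)) = 1/(9(9s + 2)).
For s > 0 we have 9s + 2 > 9s, so |(4s + 1)/(9s + 2) − (4/9)| = 1/(9(9s + 2)) < 1/(9·9s) = (1/81)/s.
Thus |(4s + 1)/(9s + 2) − (4/9)| < ε whenever s > (1/81)/ε.
Take N_0 = (1/81)/ε. If s > N_0 then |(4s + 1)/(9s + 2) − (4/9)| < (1/81)/s < ε.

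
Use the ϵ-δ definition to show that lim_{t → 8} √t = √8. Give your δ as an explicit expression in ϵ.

δ = min(8, √8·ϵ)

Suppose ϵ > 0. We want δ > 0 such that 0 < |t − 8| < δ implies |√t − √8| < ϵ.
Rationalise: √t − √8 = (t − 8)/(√t + √8), so |√t − √8| = |t − 8|/(√t + √8).
Restrict δ ≤ 8 so that |t − 8| < 8 forces t > 0, and then √t + √8 > √8.
Hence |√t − √8| < |t − 8|/√8, which is < ϵ once |t − 8| < √8·ϵ.
Take δ = min(8, √8·ϵ). If 0 < |t − 8| < δ then t > 0 and |√t − √8| < |t − 8|/√8 < ϵ.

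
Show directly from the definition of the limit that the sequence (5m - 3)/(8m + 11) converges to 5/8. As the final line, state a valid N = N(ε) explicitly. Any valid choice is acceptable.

Fix ε > 0. For m ≥ 1, |(5m - 3)/(8m + 11) − (5/8)| = |-79|/(8(8m + 11)) = 79/(8(8m + 11)).
Since 8m + 11 ≥ 8m for m ≥ 1, this is ≤ 79/(8·8m) = (79/64)/m.
So |(5m - 3)/(8m + 11) − (5/8)| < ε whenever m > (79/64)/ε.
Take N = (79/64)/ε. If m > N then |(5m - 3)/(8m + 11) − (5/8)| ≤ (79/64)/m < ε.

N = (79/64)/ε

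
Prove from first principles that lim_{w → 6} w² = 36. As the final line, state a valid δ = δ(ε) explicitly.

Let ε > 0 be given. We seek δ > 0 with 0 < |w − 6| < δ ⇒ |w² − 36| < ε.
Factor: w² − 36 = (w − 6)(w + 6), so |w² − 36| = |w − 6|·|w + 6|.
Restrict δ ≤ 1. Then |w − 6| < 1 gives |w| < 7, so by the triangle inequality |w + 6| ≤ 7 + 6 = 13.
Hence |w² − 36| ≤ 13|w − 6|, which is < ε once |w − 6| < ε/13.
Take δ = min(1, ε/13). If 0 < |w − 6| < δ then both bounds hold and |w² − 36| ≤ 13|w − 6| < 13·(ε/13) = ε.

δ = min(1, ε/13)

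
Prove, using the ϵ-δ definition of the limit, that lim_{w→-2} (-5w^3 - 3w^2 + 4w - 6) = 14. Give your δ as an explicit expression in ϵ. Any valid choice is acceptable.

δ = min(1, ϵ/76)

Let ϵ > 0 be given. We want δ > 0 such that 0 < |w + 2| < δ implies |(-5w^3 - 3w^2 + 4w - 6) − 14| < ϵ.
(-5w^3 - 3w^2 + 4w - 6) − 14 = -5w^3 - 3w^2 + 4w - 20 = (w + 2)(-5w^2 + 7w - 10).
So |(-5w^3 - 3w^2 + 4w - 6) − 14| = |w + 2|·|-5w^2 + 7w - 10|.
Assume first that |w + 2| < 1, so |w| < 3. Then |-5w^2 + 7w - 10| ≤ 5·3^2 + 7·3 + 10 = 76.
Hence |(-5w^3 - 3w^2 + 4w - 6) − 14| ≤ 76|w + 2| < ϵ provided |w + 2| < ϵ/76.
Take δ = min(1, ϵ/76). Then 0 < |w + 2| < δ gives both |w + 2| < 1 and |w + 2| < ϵ/76, so |(-5w^3 - 3w^2 + 4w - 6) − 14| < ϵ.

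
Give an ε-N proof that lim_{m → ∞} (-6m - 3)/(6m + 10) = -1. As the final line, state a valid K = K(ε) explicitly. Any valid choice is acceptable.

Fix ε > 0. For m ≥ 1, |(-6m - 3)/(6m + 10) + 1| = |42|/(6(6m + 10)) = 42/(6(6m + 10)).
Since 6m + 10 ≥ 6m for m ≥ 1, this is ≤ 42/(6·6m) = (7/6)/m.
So |(-6m - 3)/(6m + 10) + 1| < ε whenever m > (7/6)/ε.
Take K = (7/6)/ε. If m > K then |(-6m - 3)/(6m + 10) + 1| ≤ (7/6)/m < ε.

K = (7/6)/ε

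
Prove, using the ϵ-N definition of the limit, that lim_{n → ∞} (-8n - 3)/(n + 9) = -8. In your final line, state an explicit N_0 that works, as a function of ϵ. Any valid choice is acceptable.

N_0 = 69/ϵ

Let ϵ > 0 be given. For n ≥ 1, |(-8n - 3)/(n + 9) + 8| = |69|/((n + 9)) = 69/((n + 9)).
Since n + 9 ≥ n for n ≥ 1, this is ≤ 69/(n) = 69/n.
So |(-8n - 3)/(n + 9) + 8| < ϵ whenever n > 69/ϵ.
Take N_0 = 69/ϵ. If n > N_0 then |(-8n - 3)/(n + 9) + 8| ≤ 69/n < ϵ.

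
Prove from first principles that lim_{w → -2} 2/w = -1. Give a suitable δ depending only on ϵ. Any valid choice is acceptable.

δ = min(1, ϵ)

Suppose ϵ > 0. We seek δ > 0 such that 0 < |w + 2| < δ implies |2/w + 1| < ϵ.
|2/w + 1| = 2·|-2 − w|/(2·|w|) = 2|w + 2|/(2|w|).
Restrict δ ≤ 1. Then |w + 2| < 1 gives |w| > 1, so 2|w| > 2.
Then |2/w + 1| < 2|w + 2|/2, which is < ϵ when |w + 2| < ϵ.
Take δ = min(1, ϵ). Then 0 < |w + 2| < δ gives both |w + 2| < 1 and |w + 2| < ϵ, so |2/w + 1| < ϵ.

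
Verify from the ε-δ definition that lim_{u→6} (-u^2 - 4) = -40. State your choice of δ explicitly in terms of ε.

Suppose ε > 0. We want δ > 0 such that 0 < |u − 6| < δ implies |(-u^2 - 4) + 40| < ε.
(-u^2 - 4) + 40 = -u^2 + 36 = (u − 6)(-u - 6).
So |(-u^2 - 4) + 40| = |u − 6|·|-u - 6|.
Require δ ≤ 1. Then |u − 6| < 1 gives |u| < 7, and by the triangle inequality |-u - 6| ≤ 7 + 6 = 13.
Hence |(-u^2 - 4) + 40| ≤ 13|u − 6| < ε provided |u − 6| < ε/13.
Take δ = min(1, ε/13). Then 0 < |u − 6| < δ gives both |u − 6| < 1 and |u − 6| < ε/13, so |(-u^2 - 4) + 40| < ε.

δ = min(1, ε/13)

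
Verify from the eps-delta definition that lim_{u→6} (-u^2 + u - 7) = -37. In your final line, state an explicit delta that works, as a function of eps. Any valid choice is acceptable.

delta = min(1, eps/12)

Let eps > 0. We want delta > 0 such that 0 < |u − 6| < delta implies |(-u^2 + u - 7) + 37| < eps.
(-u^2 + u - 7) + 37 = -u^2 + u + 30 = (u − 6)(-u - 5).
So |(-u^2 + u - 7) + 37| = |u − 6|·|-u - 5|.
Require delta ≤ 1. Then |u − 6| < 1 gives |u| < 7, and by the triangle inequality |-u - 5| ≤ 7 + 5 = 12.
Hence |(-u^2 + u - 7) + 37| ≤ 12|u − 6| < eps provided |u − 6| < eps/12.
Choosing delta = min(1, eps/12) ensures both conditions, hence |(-u^2 + u - 7) + 37| < eps.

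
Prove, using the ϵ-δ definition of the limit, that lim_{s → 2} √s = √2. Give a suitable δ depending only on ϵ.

δ = min(2, √2·ϵ)

Fix ϵ > 0. We want δ > 0 such that 0 < |s − 2| < δ implies |√s − √2| < ϵ.
Multiplying by the conjugate, |√s − √2| = |s − 2|/(√s + √2).
Restrict δ ≤ 2 so that |s − 2| < 2 forces s > 0, and then √s + √2 > √2.
Hence |√s − √2| < |s − 2|/√2, which is < ϵ once |s − 2| < √2·ϵ.
Take δ = min(2, √2·ϵ). If 0 < |s − 2| < δ then s > 0 and |√s − √2| < |s − 2|/√2 < ϵ.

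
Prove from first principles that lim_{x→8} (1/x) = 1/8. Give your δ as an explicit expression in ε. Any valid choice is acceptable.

δ = min(4, 32ε)

Let ε > 0. We seek δ > 0 such that 0 < |x − 8| < δ implies |1/x − (1/8)| < ε.
|1/x − (1/8)| = |8 − x|/(8·|x|) = |x − 8|/(8|x|).
Restrict δ ≤ 4. Then |x − 8| < 4 gives |x| > 4, so 8|x| > 32.
Then |1/x − (1/8)| < |x − 8|/32, which is < ε when |x − 8| < 32ε.
Take δ = min(4, 32ε). Then 0 < |x − 8| < δ gives both |x − 8| < 4 and |x − 8| < 32ε, so |1/x − (1/8)| < ε.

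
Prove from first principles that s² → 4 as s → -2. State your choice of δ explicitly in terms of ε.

δ = min(2, ε/6)

Fix ε > 0. We seek δ > 0 with 0 < |s + 2| < δ ⇒ |s² − 4| < ε.
Factor: s² − 4 = (s + 2)(s - 2), so |s² − 4| = |s + 2|·|s - 2|.
Restrict δ ≤ 2. Then |s + 2| < 2 gives |s| < 4, so by the triangle inequality |s - 2| ≤ 4 + 2 = 6.
Hence |s² − 4| ≤ 6|s + 2|, which is < ε once |s + 2| < ε/6.
Take δ = min(2, ε/6). If 0 < |s + 2| < δ then both bounds hold and |s² − 4| ≤ 6|s + 2| < 6·(ε/6) = ε.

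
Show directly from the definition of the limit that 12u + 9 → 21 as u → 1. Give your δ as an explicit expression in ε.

δ = ε/12

Let ε > 0. We need δ > 0 so that 0 < |u − 1| < δ implies |(12u + 9) − 21| < ε.
Since (12u + 9) − 21 = 12(u − 1), we have |(12u + 9) − 21| = 12|u − 1|.
Thus it suffices that |u − 1| < ε/12.
Choosing δ = ε/12 gives |(12u + 9) − 21| = 12|u − 1| < ε whenever |u − 1| < δ.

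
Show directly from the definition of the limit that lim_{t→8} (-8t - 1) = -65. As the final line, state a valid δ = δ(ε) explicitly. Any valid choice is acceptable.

δ = ε/8

Let ε > 0 be given. We need δ > 0 so that 0 < |t − 8| < δ implies |(-8t - 1) + 65| < ε.
Since (-8t - 1) + 65 = -8(t − 8), we have |(-8t - 1) + 65| = 8|t − 8|.
Thus it suffices that |t − 8| < ε/8.
Take δ = ε/8. If 0 < |t − 8| < δ then |(-8t - 1) + 65| = 8|t − 8| < 8·(ε/8) = ε.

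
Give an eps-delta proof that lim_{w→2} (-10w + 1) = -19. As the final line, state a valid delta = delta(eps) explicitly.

delta = eps/10

Suppose eps > 0. We need delta > 0 so that 0 < |w − 2| < delta implies |(-10w + 1) + 19| < eps.
Since (-10w + 1) + 19 = -10(w − 2), we have |(-10w + 1) + 19| = 10|w − 2|.
Thus it suffices that |w − 2| < eps/10.
Choosing delta = eps/10 gives |(-10w + 1) + 19| = 10|w − 2| < eps whenever |w − 2| < delta.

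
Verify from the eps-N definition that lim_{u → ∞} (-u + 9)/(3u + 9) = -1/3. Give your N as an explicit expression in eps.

N = 4/eps

Let eps > 0 be given. We seek N > 0 such that u > N implies |(-u + 9)/(3u + 9) + 1/3| < eps.
(-u + 9)/(3u + 9) + 1/3 = (3(-u + 9) − (-1)(3u + 9)) / (3(3u + 9)) = 36/(3(3u + 9)).
For u > 0 we have 3u + 9 > 3u, so |(-u + 9)/(3u + 9) + 1/3| = 36/(3(3u + 9)) < 36/(3·3u) = 4/u.
Thus |(-u + 9)/(3u + 9) + 1/3| < eps whenever u > 4/eps.
Take N = 4/eps. If u > N then |(-u + 9)/(3u + 9) + 1/3| < 4/u < eps.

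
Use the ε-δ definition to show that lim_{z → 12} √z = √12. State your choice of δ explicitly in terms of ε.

Let ε > 0. We want δ > 0 such that 0 < |z − 12| < δ implies |√z − √12| < ε.
Rationalise: √z − √12 = (z − 12)/(√z + √12), so |√z − √12| = |z − 12|/(√z + √12).
Restrict δ ≤ 12 so that |z − 12| < 12 forces z > 0, and then √z + √12 > √12.
Hence |√z − √12| < |z − 12|/√12, which is < ε once |z − 12| < √12·ε.
Take δ = min(12, √12·ε). If 0 < |z − 12| < δ then z > 0 and |√z − √12| < |z − 12|/√12 < ε.

δ = min(12, √12·ε)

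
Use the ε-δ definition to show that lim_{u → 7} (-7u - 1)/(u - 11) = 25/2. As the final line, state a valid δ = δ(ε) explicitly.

Let ε > 0. We want δ > 0 with 0 < |u − 7| < δ ⇒ |(-7u - 1)/(u - 11) − (25/2)| < ε.
Combining over a common denominator, (-7u - 1)/(u - 11) − (25/2) = [(-7u - 1)·(-4) − (-50)·(u - 11)] / [(-4)·(u - 11)] = 78(u − 7) / ((-4)(u - 11)).
So |(-7u - 1)/(u - 11) − (25/2)| = 78|u − 7| / (4·|u − 11|).
Restrict δ ≤ 2. Then |u − 7| < 2 gives |u − 11| = |(u − 7) + (-4)| ≥ 4 − 2 = 2.
Hence |(-7u - 1)/(u - 11) − (25/2)| < 78|u − 7|/(4·2) = (39/4)|u − 7|, which is < ε once |u − 7| < (4/39)ε.
Take δ = min(2, (4/39)ε). Then 0 < |u − 7| < δ forces both bounds, so |(-7u - 1)/(u - 11) − (25/2)| < ε.

δ = min(2, (4/39)ε)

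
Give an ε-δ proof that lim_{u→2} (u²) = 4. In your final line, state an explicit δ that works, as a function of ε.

Let ε > 0 be given. We seek δ > 0 with 0 < |u − 2| < δ ⇒ |u² − 4| < ε.
Factor: u² − 4 = (u − 2)(u + 2), so |u² − 4| = |u − 2|·|u + 2|.
Impose δ ≤ 1 so that |u| < 3; then |u + 2| ≤ 5.
Hence |u² − 4| ≤ 5|u − 2|, which is < ε once |u − 2| < ε/5.
Take δ = min(1, ε/5). If 0 < |u − 2| < δ then both bounds hold and |u² − 4| ≤ 5|u − 2| < 5·(ε/5) = ε.

δ = min(1, ε/5)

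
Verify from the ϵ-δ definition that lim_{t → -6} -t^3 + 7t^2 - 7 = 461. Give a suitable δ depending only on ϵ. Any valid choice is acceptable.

δ = min(1, ϵ/218)

Fix ϵ > 0. We want δ > 0 such that 0 < |t + 6| < δ implies |(-t^3 + 7t^2 - 7) − 461| < ϵ.
(-t^3 + 7t^2 - 7) − 461 = -t^3 + 7t^2 - 468 = (t + 6)(-t^2 + 13t - 78).
So |(-t^3 + 7t^2 - 7) − 461| = |t + 6|·|-t^2 + 13t - 78|.
Assume first that |t + 6| < 1, so |t| < 7. Then |-t^2 + 13t - 78| ≤ 7^2 + 13·7 + 78 = 218.
Hence |(-t^3 + 7t^2 - 7) − 461| ≤ 218|t + 6| < ϵ provided |t + 6| < ϵ/218.
Take δ = min(1, ϵ/218). Then 0 < |t + 6| < δ gives both |t + 6| < 1 and |t + 6| < ϵ/218, so |(-t^3 + 7t^2 - 7) − 461| < ϵ.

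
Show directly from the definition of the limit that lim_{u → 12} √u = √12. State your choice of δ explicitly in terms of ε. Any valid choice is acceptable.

Let ε > 0. We want δ > 0 such that 0 < |u − 12| < δ implies |√u − √12| < ε.
Multiplying by the conjugate, |√u − √12| = |u − 12|/(√u + √12).
Restrict δ ≤ 12 so that |u − 12| < 12 forces u > 0, and then √u + √12 > √12.
Hence |√u − √12| < |u − 12|/√12, which is < ε once |u − 12| < √12·ε.
Take δ = min(12, √12·ε). If 0 < |u − 12| < δ then u > 0 and |√u − √12| < |u − 12|/√12 < ε.

δ = min(12, √12·ε)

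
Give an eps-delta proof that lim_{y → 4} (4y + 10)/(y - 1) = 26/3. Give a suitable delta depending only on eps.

delta = min(3/2, (9/28)eps)

Suppose eps > 0. We want delta > 0 with 0 < |y − 4| < delta ⇒ |(4y + 10)/(y - 1) − (26/3)| < eps.
Combining over a common denominator, (4y + 10)/(y - 1) − (26/3) = [(4y + 10)·3 − 26·(y - 1)] / [3·(y - 1)] = -14(y − 4) / (3(y - 1)).
So |(4y + 10)/(y - 1) − (26/3)| = 14|y − 4| / (3·|y − 1|).
Restrict delta ≤ 3/2. Then |y − 4| < 3/2 gives |y − 1| = |(y − 4) + 3| ≥ 3 − 3/2 = 3/2.
Hence |(4y + 10)/(y - 1) − (26/3)| < 14|y − 4|/(3·(3/2)) = (28/9)|y − 4|, which is < eps once |y − 4| < (9/28)eps.
Take delta = min(3/2, (9/28)eps). Then 0 < |y − 4| < delta forces both bounds, so |(4y + 10)/(y - 1) − (26/3)| < eps.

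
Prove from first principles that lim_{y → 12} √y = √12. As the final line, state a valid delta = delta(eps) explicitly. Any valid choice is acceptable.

delta = min(12, √12·eps)

Suppose eps > 0. We want delta > 0 such that 0 < |y − 12| < delta implies |√y − √12| < eps.
Rationalise: √y − √12 = (y − 12)/(√y + √12), so |√y − √12| = |y − 12|/(√y + √12).
Restrict delta ≤ 12 so that |y − 12| < 12 forces y > 0, and then √y + √12 > √12.
Hence |√y − √12| < |y − 12|/√12, which is < eps once |y − 12| < √12·eps.
Take delta = min(12, √12·eps). If 0 < |y − 12| < delta then y > 0 and |√y − √12| < |y − 12|/√12 < eps.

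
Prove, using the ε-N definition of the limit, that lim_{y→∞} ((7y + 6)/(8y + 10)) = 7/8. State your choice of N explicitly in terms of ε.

N = (11/32)/ε

Suppose ε > 0. We seek N > 0 such that y > N implies |(7y + 6)/(8y + 10) − (7/8)| < ε.
(7y + 6)/(8y + 10) − (7/8) = (8(7y + 6) − 7(8y + 10)) / (8(8y + 10)) = -22/(8(8y + 10)).
For y > 0 we have 8y + 10 > 8y, so |(7y + 6)/(8y + 10) − (7/8)| = 22/(8(8y + 10)) < 22/(8·8y) = (11/32)/y.
Thus |(7y + 6)/(8y + 10) − (7/8)| < ε whenever y > (11/32)/ε.
Take N = (11/32)/ε. If y > N then |(7y + 6)/(8y + 10) − (7/8)| < (11/32)/y < ε.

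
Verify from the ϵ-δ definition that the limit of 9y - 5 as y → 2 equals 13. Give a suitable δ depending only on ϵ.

δ = ϵ/9

Fix ϵ > 0. We need δ > 0 so that 0 < |y − 2| < δ implies |(9y - 5) − 13| < ϵ.
|(9y - 5) − 13| = |9y - 18| = 9|y − 2|.
So 9|y − 2| < ϵ exactly when |y − 2| < ϵ/9.
Take δ = ϵ/9. If 0 < |y − 2| < δ then |(9y - 5) − 13| = 9|y − 2| < 9·(ϵ/9) = ϵ.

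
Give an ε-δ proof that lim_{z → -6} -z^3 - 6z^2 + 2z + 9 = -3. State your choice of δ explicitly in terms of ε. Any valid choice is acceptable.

δ = min(2, ε/66)

Let ε > 0 be given. We want δ > 0 such that 0 < |z + 6| < δ implies |(-z^3 - 6z^2 + 2z + 9) + 3| < ε.
(-z^3 - 6z^2 + 2z + 9) + 3 = -z^3 - 6z^2 + 2z + 12 = (z + 6)(-z^2 + 2).
So |(-z^3 - 6z^2 + 2z + 9) + 3| = |z + 6|·|-z^2 + 2|.
Assume first that |z + 6| < 2, so |z| < 8. Then |-z^2 + 2| ≤ 8^2 + 2 = 66.
Hence |(-z^3 - 6z^2 + 2z + 9) + 3| ≤ 66|z + 6| < ε provided |z + 6| < ε/66.
Take δ = min(2, ε/66). Then 0 < |z + 6| < δ gives both |z + 6| < 2 and |z + 6| < ε/66, so |(-z^3 - 6z^2 + 2z + 9) + 3| < ε.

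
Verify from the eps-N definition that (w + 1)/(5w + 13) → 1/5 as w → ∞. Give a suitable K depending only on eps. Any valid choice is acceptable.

Suppose eps > 0. We seek K > 0 such that w > K implies |(w + 1)/(5w + 13) − (1/5)| < eps.
(w + 1)/(5w + 13) − (1/5) = (5(w + 1) − (5w + 13)) / (5(5w + 13)) = -8/(5(5w + 13)).
For w > 0 we have 5w + 13 > 5w, so |(w + 1)/(5w + 13) − (1/5)| = 8/(5(5w + 13)) < 8/(5·5w) = (8/25)/w.
Thus |(w + 1)/(5w + 13) − (1/5)| < eps whenever w > (8/25)/eps.
Take K = (8/25)/eps. If w > K then |(w + 1)/(5w + 13) − (1/5)| < (8/25)/w < eps.

K = (8/25)/eps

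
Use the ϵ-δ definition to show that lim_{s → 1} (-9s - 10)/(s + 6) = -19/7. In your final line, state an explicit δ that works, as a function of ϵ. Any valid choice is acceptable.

Let ϵ > 0 be given. We want δ > 0 with 0 < |s − 1| < δ ⇒ |(-9s - 10)/(s + 6) + 19/7| < ϵ.
Combining over a common denominator, (-9s - 10)/(s + 6) + 19/7 = [(-9s - 10)·7 − (-19)·(s + 6)] / [7·(s + 6)] = -44(s − 1) / (7(s + 6)).
So |(-9s - 10)/(s + 6) + 19/7| = 44|s − 1| / (7·|s + 6|).
Require δ ≤ 7/2, so |s + 6| ≥ |7| − |s − 1| > 7 − 7/2 = 7/2.
Hence |(-9s - 10)/(s + 6) + 19/7| < 44|s − 1|/(7·(7/2)) = (88/49)|s − 1|, which is < ϵ once |s − 1| < (49/88)ϵ.
Take δ = min(7/2, (49/88)ϵ). Then 0 < |s − 1| < δ forces both bounds, so |(-9s - 10)/(s + 6) + 19/7| < ϵ.

δ = min(7/2, (49/88)ϵ)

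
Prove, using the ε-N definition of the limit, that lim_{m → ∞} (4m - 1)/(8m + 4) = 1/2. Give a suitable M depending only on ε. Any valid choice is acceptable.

Suppose ε > 0. For m ≥ 1, |(4m - 1)/(8m + 4) − (1/2)| = |-24|/(8(8m + 4)) = 24/(8(8m + 4)).
Since 8m + 4 ≥ 8m for m ≥ 1, this is ≤ 24/(8·8m) = (3/8)/m.
So |(4m - 1)/(8m + 4) − (1/2)| < ε whenever m > (3/8)/ε.
Take M = (3/8)/ε. If m > M then |(4m - 1)/(8m + 4) − (1/2)| ≤ (3/8)/m < ε.

M = (3/8)/ε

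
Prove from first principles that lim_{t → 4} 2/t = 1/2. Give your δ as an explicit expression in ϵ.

Suppose ϵ > 0. We seek δ > 0 such that 0 < |t − 4| < δ implies |2/t − (1/2)| < ϵ.
|2/t − (1/2)| = 2·|4 − t|/(4·|t|) = 2|t − 4|/(4|t|).
Require δ ≤ 2 so that |t| > 4 − 2 = 2, hence 4|t| > 8.
Then |2/t − (1/2)| < 2|t − 4|/8, which is < ϵ when |t − 4| < 4ϵ.
Take δ = min(2, 4ϵ). Then 0 < |t − 4| < δ gives both |t − 4| < 2 and |t − 4| < 4ϵ, so |2/t − (1/2)| < ϵ.

δ = min(2, 4ϵ)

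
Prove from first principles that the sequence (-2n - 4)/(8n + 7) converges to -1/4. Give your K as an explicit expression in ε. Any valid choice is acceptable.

Suppose ε > 0. For n ≥ 1, |(-2n - 4)/(8n + 7) + 1/4| = |-18|/(8(8n + 7)) = 18/(8(8n + 7)).
Since 8n + 7 ≥ 8n for n ≥ 1, this is ≤ 18/(8·8n) = (9/32)/n.
So |(-2n - 4)/(8n + 7) + 1/4| < ε whenever n > (9/32)/ε.
Take K = (9/32)/ε. If n > K then |(-2n - 4)/(8n + 7) + 1/4| ≤ (9/32)/n < ε.

K = (9/32)/ε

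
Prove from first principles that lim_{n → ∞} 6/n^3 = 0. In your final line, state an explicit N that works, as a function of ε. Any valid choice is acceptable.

Let ε > 0 be given. For n ≥ 1, |6/n^3 − 0| = 6/n^3.
6/n^3 < ε ⇔ n^3 > 6/ε ⇔ n > (6/ε)^{1/3}.
Take N = (6/ε)^{1/3}. Then n > N implies 6/n^3 < ε.

N = (6/ε)^{1/3}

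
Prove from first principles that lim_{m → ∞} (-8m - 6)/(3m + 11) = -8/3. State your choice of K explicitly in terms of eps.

K = (70/9)/eps

Let eps > 0. For m ≥ 1, |(-8m - 6)/(3m + 11) + 8/3| = |70|/(3(3m + 11)) = 70/(3(3m + 11)).
Since 3m + 11 ≥ 3m for m ≥ 1, this is ≤ 70/(3·3m) = (70/9)/m.
So |(-8m - 6)/(3m + 11) + 8/3| < eps whenever m > (70/9)/eps.
Take K = (70/9)/eps. If m > K then |(-8m - 6)/(3m + 11) + 8/3| ≤ (70/9)/m < eps.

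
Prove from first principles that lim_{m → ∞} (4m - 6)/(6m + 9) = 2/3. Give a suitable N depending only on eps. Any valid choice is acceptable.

Let eps > 0. For m ≥ 1, |(4m - 6)/(6m + 9) − (2/3)| = |-72|/(6(6m + 9)) = 72/(6(6m + 9)).
Since 6m + 9 ≥ 6m for m ≥ 1, this is ≤ 72/(6·6m) = 2/m.
So |(4m - 6)/(6m + 9) − (2/3)| < eps whenever m > 2/eps.
Take N = 2/eps. If m > N then |(4m - 6)/(6m + 9) − (2/3)| ≤ 2/m < eps.

N = 2/eps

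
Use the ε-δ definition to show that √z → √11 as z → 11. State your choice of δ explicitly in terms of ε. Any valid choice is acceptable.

Let ε > 0. We want δ > 0 such that 0 < |z − 11| < δ implies |√z − √11| < ε.
Rationalise: √z − √11 = (z − 11)/(√z + √11), so |√z − √11| = |z − 11|/(√z + √11).
Restrict δ ≤ 11 so that |z − 11| < 11 forces z > 0, and then √z + √11 > √11.
Hence |√z − √11| < |z − 11|/√11, which is < ε once |z − 11| < √11·ε.
Take δ = min(11, √11·ε). If 0 < |z − 11| < δ then z > 0 and |√z − √11| < |z − 11|/√11 < ε.

δ = min(11, √11·ε)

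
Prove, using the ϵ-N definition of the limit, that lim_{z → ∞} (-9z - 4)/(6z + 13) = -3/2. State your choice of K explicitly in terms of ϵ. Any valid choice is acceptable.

Fix ϵ > 0. We seek K > 0 such that z > K implies |(-9z - 4)/(6z + 13) + 3/2| < ϵ.
(-9z - 4)/(6z + 13) + 3/2 = (6(-9z - 4) − (-9)(6z + 13)) / (6(6z + 13)) = 93/(6(6z + 13)).
For z > 0 we have 6z + 13 > 6z, so |(-9z - 4)/(6z + 13) + 3/2| = 93/(6(6z + 13)) < 93/(6·6z) = (31/12)/z.
Thus |(-9z - 4)/(6z + 13) + 3/2| < ϵ whenever z > (31/12)/ϵ.
Take K = (31/12)/ϵ. If z > K then |(-9z - 4)/(6z + 13) + 3/2| < (31/12)/z < ϵ.

K = (31/12)/ϵ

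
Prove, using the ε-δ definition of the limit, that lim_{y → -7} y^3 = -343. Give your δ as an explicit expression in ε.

δ = min(1, ε/169)

Let ε > 0. We seek δ > 0 with 0 < |y + 7| < δ ⇒ |y^3 + 343| < ε.
Factor: y^3 + 343 = (y + 7)(y^2 - 7y + 49), so |y^3 + 343| = |y + 7|·|y^2 - 7y + 49|.
Restrict δ ≤ 1. Then |y + 7| < 1 gives |y| < 8, so by the triangle inequality |y^2 - 7y + 49| ≤ 8^2 + 7·8 + 49 = 169.
Hence |y^3 + 343| ≤ 169|y + 7|, which is < ε once |y + 7| < ε/169.
Take δ = min(1, ε/169). If 0 < |y + 7| < δ then both bounds hold and |y^3 + 343| ≤ 169|y + 7| < 169·(ε/169) = ε.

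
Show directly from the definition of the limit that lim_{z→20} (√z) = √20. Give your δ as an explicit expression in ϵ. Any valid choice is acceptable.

Fix ϵ > 0. We want δ > 0 such that 0 < |z − 20| < δ implies |√z − √20| < ϵ.
Rationalise: √z − √20 = (z − 20)/(√z + √20), so |√z − √20| = |z − 20|/(√z + √20).
Restrict δ ≤ 20 so that |z − 20| < 20 forces z > 0, and then √z + √20 > √20.
Hence |√z − √20| < |z − 20|/√20, which is < ϵ once |z − 20| < √20·ϵ.
Take δ = min(20, √20·ϵ). If 0 < |z − 20| < δ then z > 0 and |√z − √20| < |z − 20|/√20 < ϵ.

δ = min(20, √20·ϵ)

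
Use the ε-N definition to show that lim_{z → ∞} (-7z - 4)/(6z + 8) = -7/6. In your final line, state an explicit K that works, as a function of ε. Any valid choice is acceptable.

K = (8/9)/ε

Fix ε > 0. We seek K > 0 such that z > K implies |(-7z - 4)/(6z + 8) + 7/6| < ε.
(-7z - 4)/(6z + 8) + 7/6 = (6(-7z - 4) − (-7)(6z + 8)) / (6(6z + 8)) = 32/(6(6z + 8)).
For z > 0 we have 6z + 8 > 6z, so |(-7z - 4)/(6z + 8) + 7/6| = 32/(6(6z + 8)) < 32/(6·6z) = (8/9)/z.
Thus |(-7z - 4)/(6z + 8) + 7/6| < ε whenever z > (8/9)/ε.
Take K = (8/9)/ε. If z > K then |(-7z - 4)/(6z + 8) + 7/6| < (8/9)/z < ε.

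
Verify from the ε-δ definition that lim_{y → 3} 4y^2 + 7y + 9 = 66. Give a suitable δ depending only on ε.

δ = min(1, ε/35)

Let ε > 0. We want δ > 0 such that 0 < |y − 3| < δ implies |(4y^2 + 7y + 9) − 66| < ε.
(4y^2 + 7y + 9) − 66 = 4y^2 + 7y - 57 = (y − 3)(4y + 19).
So |(4y^2 + 7y + 9) − 66| = |y − 3|·|4y + 19|.
Require δ ≤ 1. Then |y − 3| < 1 gives |y| < 4, and by the triangle inequality |4y + 19| ≤ 4·4 + 19 = 35.
Hence |(4y^2 + 7y + 9) − 66| ≤ 35|y − 3| < ε provided |y − 3| < ε/35.
Take δ = min(1, ε/35). Then 0 < |y − 3| < δ gives both |y − 3| < 1 and |y − 3| < ε/35, so |(4y^2 + 7y + 9) − 66| < ε.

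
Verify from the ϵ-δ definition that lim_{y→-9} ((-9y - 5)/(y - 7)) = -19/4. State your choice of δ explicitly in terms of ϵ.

Suppose ϵ > 0. We want δ > 0 with 0 < |y + 9| < δ ⇒ |(-9y - 5)/(y - 7) + 19/4| < ϵ.
Combining over a common denominator, (-9y - 5)/(y - 7) + 19/4 = [(-9y - 5)·(-16) − 76·(y - 7)] / [(-16)·(y - 7)] = 68(y + 9) / ((-16)(y - 7)).
So |(-9y - 5)/(y - 7) + 19/4| = 68|y + 9| / (16·|y − 7|).
Restrict δ ≤ 8. Then |y + 9| < 8 gives |y − 7| = |(y + 9) + (-16)| ≥ 16 − 8 = 8.
Hence |(-9y - 5)/(y - 7) + 19/4| < 68|y + 9|/(16·8) = (17/32)|y + 9|, which is < ϵ once |y + 9| < (32/17)ϵ.
Take δ = min(8, (32/17)ϵ). Then 0 < |y + 9| < δ forces both bounds, so |(-9y - 5)/(y - 7) + 19/4| < ϵ.

δ = min(8, (32/17)ϵ)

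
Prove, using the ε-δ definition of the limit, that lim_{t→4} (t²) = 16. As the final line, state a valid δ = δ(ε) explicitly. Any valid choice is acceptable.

δ = min(2, ε/10)

Let ε > 0. We seek δ > 0 with 0 < |t − 4| < δ ⇒ |t² − 16| < ε.
Factor: t² − 16 = (t − 4)(t + 4), so |t² − 16| = |t − 4|·|t + 4|.
Impose δ ≤ 2 so that |t| < 6; then |t + 4| ≤ 10.
Hence |t² − 16| ≤ 10|t − 4|, which is < ε once |t − 4| < ε/10.
Take δ = min(2, ε/10). If 0 < |t − 4| < δ then both bounds hold and |t² − 16| ≤ 10|t − 4| < 10·(ε/10) = ε.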